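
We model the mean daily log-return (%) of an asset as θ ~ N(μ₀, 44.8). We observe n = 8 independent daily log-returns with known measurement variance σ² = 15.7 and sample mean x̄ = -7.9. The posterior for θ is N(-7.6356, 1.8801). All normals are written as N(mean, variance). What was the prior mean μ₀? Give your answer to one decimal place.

With known observation variance, the Normal–Normal posterior has precision τ_n = τ₀ + n/σ² and mean μ_n = (τ₀μ₀ + (n/σ²)x̄)/τ_n.
Here τ₀ = 1/44.8 = 0.022321 and τ_data = 8/15.7 = 0.509554, so τ_n = 0.531875.
Rearranging for μ₀: μ₀ = (μ_n·τ_n − τ_data·x̄)/τ₀ = (-7.6356·0.531875 − 0.509554·-7.9) / 0.022321 = -0.035708/0.022321 ≈ -1.6.

μ₀ = -1.6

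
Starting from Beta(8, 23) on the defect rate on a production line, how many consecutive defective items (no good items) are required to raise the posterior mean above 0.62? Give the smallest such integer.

k = 30

After k defective items and 0 good items the posterior is Beta(8+k, 23), with mean (8+k)/(8+23+k).
Set (8+k)/(31+k) > 0.62 and solve: k > (0.62·31 − 8)/(1 − 0.62) = 29.526.
The smallest integer exceeding 29.526 is 30, and checking k=30: (38)/(61) = 0.6230 > 0.62.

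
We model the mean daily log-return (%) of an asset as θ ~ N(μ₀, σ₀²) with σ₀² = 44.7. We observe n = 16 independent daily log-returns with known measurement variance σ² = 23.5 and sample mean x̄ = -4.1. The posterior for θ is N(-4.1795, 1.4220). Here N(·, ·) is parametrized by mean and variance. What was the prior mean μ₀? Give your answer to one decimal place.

μ₀ = -6.6

The posterior mean is a precision-weighted average: μ_n = (τ₀μ₀ + τ_data·x̄)/(τ₀+τ_data), with τ₀=1/σ₀² and τ_data=n/σ².
Here τ₀ = 1/44.7 = 0.022371 and τ_data = 16/23.5 = 0.680851, so τ_n = 0.703222.
Rearranging for μ₀: μ₀ = (μ_n·τ_n − τ_data·x̄)/τ₀ = (-4.1795·0.703222 − 0.680851·-4.1) / 0.022371 = -0.147627/0.022371 ≈ -6.6.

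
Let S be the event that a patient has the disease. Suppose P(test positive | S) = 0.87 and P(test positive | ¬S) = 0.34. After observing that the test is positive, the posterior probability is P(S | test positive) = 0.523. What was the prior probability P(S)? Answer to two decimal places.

Bayes' rule in odds form gives O(S|E) = O(S)·[P(E|S)/P(E|¬S)], hence O(S) = O(S|E)/LR.
Posterior odds = 0.523/(1−0.523) = 1.0964. LR = 0.87/0.34 = 2.5588.
Prior odds = 1.0964/2.5588 = 0.4285, so P(S) = 0.4285/(1+0.4285) ≈ 0.30.

P(S) = 0.30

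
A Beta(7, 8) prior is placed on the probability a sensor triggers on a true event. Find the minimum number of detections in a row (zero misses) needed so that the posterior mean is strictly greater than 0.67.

k = 10

After k detections and 0 misses the posterior is Beta(7+k, 8), with mean (7+k)/(7+8+k).
Set (7+k)/(15+k) > 0.67 and solve: k > (0.67·15 − 7)/(1 − 0.67) = 9.242.
The smallest integer exceeding 9.242 is 10.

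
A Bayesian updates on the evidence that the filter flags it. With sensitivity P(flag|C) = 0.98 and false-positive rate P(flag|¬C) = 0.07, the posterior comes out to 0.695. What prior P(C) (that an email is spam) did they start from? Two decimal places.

Bayes' rule in odds form gives O(C|E) = O(C)·[P(E|C)/P(E|¬C)], hence O(C) = O(C|E)/LR.
Posterior odds = 0.695/(1−0.695) = 2.2787. LR = 0.98/0.07 = 14.0000.
Prior odds = 2.2787/14.0000 = 0.1628, so P(C) = 0.1628/(1+0.1628) ≈ 0.14.

P(C) = 0.14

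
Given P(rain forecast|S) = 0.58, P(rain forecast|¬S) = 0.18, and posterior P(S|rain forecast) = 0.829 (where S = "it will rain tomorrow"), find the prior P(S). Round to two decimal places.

Bayes' rule in odds form gives O(S|E) = O(S)·[P(E|S)/P(E|¬S)], hence O(S) = O(S|E)/LR.
Posterior odds = 0.829/(1−0.829) = 4.8480. LR = 0.58/0.18 = 3.2222.
Prior odds = 4.8480/3.2222 = 1.5046, so P(S) = 1.5046/(1+1.5046) ≈ 0.60.

P(S) = 0.60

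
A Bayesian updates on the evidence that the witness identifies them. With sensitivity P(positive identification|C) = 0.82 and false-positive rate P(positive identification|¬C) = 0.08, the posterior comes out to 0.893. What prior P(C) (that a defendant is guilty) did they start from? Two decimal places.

P(C) = 0.45

Bayes' rule in odds form gives O(C|E) = O(C)·[P(E|C)/P(E|¬C)], hence O(C) = O(C|E)/LR.
Posterior odds = 0.893/(1−0.893) = 8.3458. LR = 0.82/0.08 = 10.2500.
Prior odds = 8.3458/10.2500 = 0.8142, so P(C) = 0.8142/(1+0.8142) ≈ 0.45.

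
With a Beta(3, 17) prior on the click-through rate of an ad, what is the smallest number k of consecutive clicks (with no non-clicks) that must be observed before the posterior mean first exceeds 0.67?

k = 32

After k clicks and 0 non-clicks the posterior is Beta(3+k, 17), with mean (3+k)/(3+17+k).
Set (3+k)/(20+k) > 0.67 and solve: k > (0.67·20 − 3)/(1 − 0.67) = 31.515.
The smallest integer exceeding 31.515 is 32, and checking k=32: (35)/(52) = 0.6731 > 0.67.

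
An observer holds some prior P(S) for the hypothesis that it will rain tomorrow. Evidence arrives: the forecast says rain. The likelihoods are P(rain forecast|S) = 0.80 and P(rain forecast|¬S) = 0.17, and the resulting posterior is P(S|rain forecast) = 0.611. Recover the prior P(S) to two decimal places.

P(S) = 0.25

In odds form, posterior odds = prior odds × likelihood ratio, so prior odds = posterior odds ÷ LR.
Posterior odds = 0.611/(1−0.611) = 1.5707. LR = 0.80/0.17 = 4.7059.
Prior odds = 1.5707/4.7059 = 0.3338, so P(S) = 0.3338/(1+0.3338) ≈ 0.25.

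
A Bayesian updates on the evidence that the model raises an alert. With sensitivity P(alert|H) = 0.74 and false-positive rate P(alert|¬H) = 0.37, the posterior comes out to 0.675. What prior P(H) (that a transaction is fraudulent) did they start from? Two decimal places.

Bayes' rule in odds form gives O(H|E) = O(H)·[P(E|H)/P(E|¬H)], hence O(H) = O(H|E)/LR.
Posterior odds = 0.675/(1−0.675) = 2.0769. LR = 0.74/0.37 = 2.0000.
Prior odds = 2.0769/2.0000 = 1.0385, so P(H) = 1.0385/(1+1.0385) ≈ 0.51.

P(H) = 0.51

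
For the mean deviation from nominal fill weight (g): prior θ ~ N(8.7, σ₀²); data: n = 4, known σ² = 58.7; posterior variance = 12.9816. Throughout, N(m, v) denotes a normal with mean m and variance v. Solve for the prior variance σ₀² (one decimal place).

σ₀² = 112.5

Posterior precision equals prior precision plus data precision: 1/σ_n² = 1/σ₀² + n/σ².
So 1/σ₀² = 1/12.9816 − 4/58.7 = 0.077032 − 0.068143 = 0.008889.
Hence σ₀² = 1/0.008889 ≈ 112.5.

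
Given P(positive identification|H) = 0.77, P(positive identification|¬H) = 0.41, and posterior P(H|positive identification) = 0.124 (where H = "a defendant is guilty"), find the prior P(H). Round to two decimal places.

Bayes' rule in odds form gives O(H|E) = O(H)·[P(E|H)/P(E|¬H)], hence O(H) = O(H|E)/LR.
Posterior odds = 0.124/(1−0.124) = 0.1416. LR = 0.77/0.41 = 1.8780.
Prior odds = 0.1416/1.8780 = 0.0754, so P(H) = 0.0754/(1+0.0754) ≈ 0.07.

P(H) = 0.07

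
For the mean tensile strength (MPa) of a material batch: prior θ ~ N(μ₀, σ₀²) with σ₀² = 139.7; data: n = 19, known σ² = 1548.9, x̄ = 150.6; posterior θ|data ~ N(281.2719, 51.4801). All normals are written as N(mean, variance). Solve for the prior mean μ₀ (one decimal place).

The posterior mean is a precision-weighted average: μ_n = (τ₀μ₀ + τ_data·x̄)/(τ₀+τ_data), with τ₀=1/σ₀² and τ_data=n/σ².
Here τ₀ = 1/139.7 = 0.007158 and τ_data = 19/1548.9 = 0.012267, so τ_n = 0.019425.
Rearranging for μ₀: μ₀ = (μ_n·τ_n − τ_data·x̄)/τ₀ = (281.2719·0.019425 − 0.012267·150.6) / 0.007158 = 3.616296/0.007158 ≈ 505.2.

μ₀ = 505.2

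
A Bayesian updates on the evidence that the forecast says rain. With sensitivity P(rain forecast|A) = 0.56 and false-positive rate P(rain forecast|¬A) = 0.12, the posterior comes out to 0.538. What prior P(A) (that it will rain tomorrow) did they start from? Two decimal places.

In odds form, posterior odds = prior odds × likelihood ratio, so prior odds = posterior odds ÷ LR.
Posterior odds = 0.538/(1−0.538) = 1.1645. LR = 0.56/0.12 = 4.6667.
Prior odds = 1.1645/4.6667 = 0.2495, so P(A) = 0.2495/(1+0.2495) ≈ 0.20.

P(A) = 0.20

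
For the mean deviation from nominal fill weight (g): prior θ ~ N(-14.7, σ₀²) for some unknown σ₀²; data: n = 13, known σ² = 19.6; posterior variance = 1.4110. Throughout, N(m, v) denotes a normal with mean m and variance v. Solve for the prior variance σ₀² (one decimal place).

σ₀² = 22.0

For the Normal–Normal model with known σ², precisions add: τ_n = τ₀ + n/σ².
So 1/σ₀² = 1/1.4110 − 13/19.6 = 0.708717 − 0.663265 = 0.045452.
Hence σ₀² = 1/0.045452 ≈ 22.0.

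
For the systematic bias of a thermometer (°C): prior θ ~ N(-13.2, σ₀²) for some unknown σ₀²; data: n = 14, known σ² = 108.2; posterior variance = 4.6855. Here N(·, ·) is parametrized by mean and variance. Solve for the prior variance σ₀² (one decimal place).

σ₀² = 11.9

Posterior precision equals prior precision plus data precision: 1/σ_n² = 1/σ₀² + n/σ².
So 1/σ₀² = 1/4.6855 − 14/108.2 = 0.213424 − 0.129390 = 0.084034.
Hence σ₀² = 1/0.084034 ≈ 11.9.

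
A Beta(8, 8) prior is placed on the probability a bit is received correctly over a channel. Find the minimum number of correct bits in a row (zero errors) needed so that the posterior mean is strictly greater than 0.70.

After k correct bits and 0 errors the posterior is Beta(8+k, 8), with mean (8+k)/(8+8+k).
Set (8+k)/(16+k) > 0.70 and solve: k > (0.70·16 − 8)/(1 − 0.70) = 10.667.
The smallest integer exceeding 10.667 is 11, and checking k=11: (19)/(27) = 0.7037 > 0.70.

k = 11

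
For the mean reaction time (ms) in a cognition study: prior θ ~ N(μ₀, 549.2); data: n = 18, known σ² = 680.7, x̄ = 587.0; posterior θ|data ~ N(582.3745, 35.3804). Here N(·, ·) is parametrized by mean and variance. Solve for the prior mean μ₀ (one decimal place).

The posterior mean is a precision-weighted average: μ_n = (τ₀μ₀ + τ_data·x̄)/(τ₀+τ_data), with τ₀=1/σ₀² and τ_data=n/σ².
Here τ₀ = 1/549.2 = 0.001821 and τ_data = 18/680.7 = 0.026443, so τ_n = 0.028264.
Rearranging for μ₀: μ₀ = (μ_n·τ_n − τ_data·x̄)/τ₀ = (582.3745·0.028264 − 0.026443·587.0) / 0.001821 = 0.938192/0.001821 ≈ 515.2.

μ₀ = 515.2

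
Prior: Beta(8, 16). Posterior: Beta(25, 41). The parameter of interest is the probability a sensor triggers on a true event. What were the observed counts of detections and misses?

17 detections and 25 misses

Under Beta–binomial conjugacy the posterior parameters are (α+s, β+f).
So s = 25 − 8 = 17 and f = 41 − 16 = 25.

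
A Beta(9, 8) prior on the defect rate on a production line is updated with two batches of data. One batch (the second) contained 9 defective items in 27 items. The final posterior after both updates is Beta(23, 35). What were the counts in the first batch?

5 defective items and 9 good items

Because Beta–binomial updating is additive in the counts, the combined data contributed (α_post−α_prior, β_post−β_prior) successes and failures.
Total across both batches: 23−9=14 defective items, 35−8=27 good items.
Subtract the second batch: 14−9=5 defective items and 27−18=9 good items.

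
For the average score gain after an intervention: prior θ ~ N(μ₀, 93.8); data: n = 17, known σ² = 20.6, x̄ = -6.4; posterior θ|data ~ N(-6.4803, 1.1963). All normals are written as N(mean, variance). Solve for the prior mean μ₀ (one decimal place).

μ₀ = -12.7

The posterior mean is a precision-weighted average: μ_n = (τ₀μ₀ + τ_data·x̄)/(τ₀+τ_data), with τ₀=1/σ₀² and τ_data=n/σ².
Here τ₀ = 1/93.8 = 0.010661 and τ_data = 17/20.6 = 0.825243, so τ_n = 0.835904.
Rearranging for μ₀: μ₀ = (μ_n·τ_n − τ_data·x̄)/τ₀ = (-6.4803·0.835904 − 0.825243·-6.4) / 0.010661 = -0.135353/0.010661 ≈ -12.7.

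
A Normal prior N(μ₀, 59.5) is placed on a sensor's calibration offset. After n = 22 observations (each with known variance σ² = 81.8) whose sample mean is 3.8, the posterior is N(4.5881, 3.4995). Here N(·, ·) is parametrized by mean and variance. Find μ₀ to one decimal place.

The posterior mean is a precision-weighted average: μ_n = (τ₀μ₀ + τ_data·x̄)/(τ₀+τ_data), with τ₀=1/σ₀² and τ_data=n/σ².
Here τ₀ = 1/59.5 = 0.016807 and τ_data = 22/81.8 = 0.268949, so τ_n = 0.285756.
Rearranging for μ₀: μ₀ = (μ_n·τ_n − τ_data·x̄)/τ₀ = (4.5881·0.285756 − 0.268949·3.8) / 0.016807 = 0.289071/0.016807 ≈ 17.2.

μ₀ = 17.2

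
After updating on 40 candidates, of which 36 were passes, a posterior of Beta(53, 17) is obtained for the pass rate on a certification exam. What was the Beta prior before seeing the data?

Beta(17, 13)

Beta is conjugate to the binomial likelihood: posterior = Beta(α+s, β+f).
So α = 53 − 36 = 17 and β = 17 − 4 = 13.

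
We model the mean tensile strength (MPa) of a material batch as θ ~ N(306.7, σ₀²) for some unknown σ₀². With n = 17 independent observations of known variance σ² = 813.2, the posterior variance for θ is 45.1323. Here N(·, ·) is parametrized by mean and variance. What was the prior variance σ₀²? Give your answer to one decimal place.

For the Normal–Normal model with known σ², precisions add: τ_n = τ₀ + n/σ².
So 1/σ₀² = 1/45.1323 − 17/813.2 = 0.022157 − 0.020905 = 0.001252.
Hence σ₀² = 1/0.001252 ≈ 798.7.

σ₀² = 798.7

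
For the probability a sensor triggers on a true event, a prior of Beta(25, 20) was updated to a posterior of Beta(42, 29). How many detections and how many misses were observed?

17 detections and 9 misses

Under Beta–binomial conjugacy the posterior parameters are (a+s, b+f).
Match parameters: s=42−25=17, f=29−20=9.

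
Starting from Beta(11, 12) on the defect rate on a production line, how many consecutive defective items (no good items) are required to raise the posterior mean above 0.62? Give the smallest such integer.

k = 9

After k defective items and 0 good items the posterior is Beta(11+k, 12), with mean (11+k)/(11+12+k).
Set (11+k)/(23+k) > 0.62 and solve: k > (0.62·23 − 11)/(1 − 0.62) = 8.579.
The smallest integer exceeding 8.579 is 9.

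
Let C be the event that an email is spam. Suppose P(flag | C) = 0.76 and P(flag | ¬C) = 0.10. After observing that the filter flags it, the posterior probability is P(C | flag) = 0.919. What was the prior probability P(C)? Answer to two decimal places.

In odds form, posterior odds = prior odds × likelihood ratio, so prior odds = posterior odds ÷ LR.
Posterior odds = 0.919/(1−0.919) = 11.3457. LR = 0.76/0.10 = 7.6000.
Prior odds = 11.3457/7.6000 = 1.4929, so P(C) = 1.4929/(1+1.4929) ≈ 0.60.

P(C) = 0.60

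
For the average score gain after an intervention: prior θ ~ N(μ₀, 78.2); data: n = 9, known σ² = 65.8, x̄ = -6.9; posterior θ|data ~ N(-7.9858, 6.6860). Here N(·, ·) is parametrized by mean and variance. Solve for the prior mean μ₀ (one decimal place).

μ₀ = -19.6

The posterior mean is a precision-weighted average: μ_n = (τ₀μ₀ + τ_data·x̄)/(τ₀+τ_data), with τ₀=1/σ₀² and τ_data=n/σ².
Here τ₀ = 1/78.2 = 0.012788 and τ_data = 9/65.8 = 0.136778, so τ_n = 0.149566.
Rearranging for μ₀: μ₀ = (μ_n·τ_n − τ_data·x̄)/τ₀ = (-7.9858·0.149566 − 0.136778·-6.9) / 0.012788 = -0.250636/0.012788 ≈ -19.6.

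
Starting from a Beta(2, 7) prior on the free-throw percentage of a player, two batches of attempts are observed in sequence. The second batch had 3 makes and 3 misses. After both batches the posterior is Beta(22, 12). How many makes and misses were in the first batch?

Because Beta–binomial updating is additive in the counts, the combined data contributed (α_post−α_prior, β_post−β_prior) successes and failures.
Total across both batches: 22−2=20 makes, 12−7=5 misses.
Subtract the second batch: 20−3=17 makes and 5−3=2 misses.

17 makes and 2 misses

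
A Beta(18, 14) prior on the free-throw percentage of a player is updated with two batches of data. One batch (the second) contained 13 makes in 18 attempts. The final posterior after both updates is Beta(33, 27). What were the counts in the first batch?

Because Beta–binomial updating is additive in the counts, the combined data contributed (α_post−α_prior, β_post−β_prior) successes and failures.
Total across both batches: 33−18=15 makes, 27−14=13 misses.
Subtract the second batch: 15−13=2 makes and 13−5=8 misses.

2 makes and 8 misses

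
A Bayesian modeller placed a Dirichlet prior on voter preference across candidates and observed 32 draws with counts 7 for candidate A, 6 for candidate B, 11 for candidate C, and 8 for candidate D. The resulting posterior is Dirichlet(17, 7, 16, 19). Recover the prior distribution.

Dirichlet(10, 1, 5, 11)

For a Dirichlet(α) prior with multinomial counts c, the posterior is Dirichlet(α + c) componentwise.
Subtract each count from the matching posterior parameter: 17−7=10, 7−6=1, 16−11=5, 19−8=11.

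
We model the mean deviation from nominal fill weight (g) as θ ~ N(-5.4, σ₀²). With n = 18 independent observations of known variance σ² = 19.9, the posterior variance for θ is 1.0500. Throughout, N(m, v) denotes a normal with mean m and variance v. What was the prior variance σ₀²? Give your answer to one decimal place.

Posterior precision equals prior precision plus data precision: 1/σ_n² = 1/σ₀² + n/σ².
So 1/σ₀² = 1/1.0500 − 18/19.9 = 0.952381 − 0.904523 = 0.047858.
Hence σ₀² = 1/0.047858 ≈ 20.9.

σ₀² = 20.9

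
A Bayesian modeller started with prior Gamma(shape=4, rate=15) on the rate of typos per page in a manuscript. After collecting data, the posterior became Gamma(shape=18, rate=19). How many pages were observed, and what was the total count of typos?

n = 4 pages with total 14 typos

Gamma–Poisson conjugacy: posterior shape = α + Σxᵢ, posterior rate = β + n.
Matching: Σxᵢ = 18 − 4 = 14 and n = 19 − 15 = 4.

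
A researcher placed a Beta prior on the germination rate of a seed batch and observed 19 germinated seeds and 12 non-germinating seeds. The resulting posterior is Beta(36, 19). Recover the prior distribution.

Beta(17, 7)

Beta is conjugate to the binomial likelihood: posterior = Beta(a+s, b+f).
Subtract the data counts: 36−19=17, 19−12=7.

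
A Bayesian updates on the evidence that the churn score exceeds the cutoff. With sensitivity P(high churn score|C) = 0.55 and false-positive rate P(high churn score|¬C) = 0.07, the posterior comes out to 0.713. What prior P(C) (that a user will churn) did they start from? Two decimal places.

Bayes' rule in odds form gives O(C|E) = O(C)·[P(E|C)/P(E|¬C)], hence O(C) = O(C|E)/LR.
Posterior odds = 0.713/(1−0.713) = 2.4843. LR = 0.55/0.07 = 7.8571.
Prior odds = 2.4843/7.8571 = 0.3162, so P(C) = 0.3162/(1+0.3162) ≈ 0.24.

P(C) = 0.24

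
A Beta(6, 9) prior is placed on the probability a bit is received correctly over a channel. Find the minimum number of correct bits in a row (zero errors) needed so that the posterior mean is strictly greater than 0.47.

After k correct bits and 0 errors the posterior is Beta(6+k, 9), with mean (6+k)/(6+9+k).
Set (6+k)/(15+k) > 0.47 and solve: k > (0.47·15 − 6)/(1 − 0.47) = 1.981.
The smallest integer exceeding 1.981 is 2.

k = 2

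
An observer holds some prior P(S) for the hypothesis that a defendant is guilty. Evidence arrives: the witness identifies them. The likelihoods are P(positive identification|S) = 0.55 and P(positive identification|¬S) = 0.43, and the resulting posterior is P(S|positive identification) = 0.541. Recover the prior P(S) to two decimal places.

P(S) = 0.48

In odds form, posterior odds = prior odds × likelihood ratio, so prior odds = posterior odds ÷ LR.
Posterior odds = 0.541/(1−0.541) = 1.1786. LR = 0.55/0.43 = 1.2791.
Prior odds = 1.1786/1.2791 = 0.9214, so P(S) = 0.9214/(1+0.9214) ≈ 0.48.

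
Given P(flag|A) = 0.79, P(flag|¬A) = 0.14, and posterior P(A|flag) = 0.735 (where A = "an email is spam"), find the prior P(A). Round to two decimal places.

P(A) = 0.33

In odds form, posterior odds = prior odds × likelihood ratio, so prior odds = posterior odds ÷ LR.
Posterior odds = 0.735/(1−0.735) = 2.7736. LR = 0.79/0.14 = 5.6429.
Prior odds = 2.7736/5.6429 = 0.4915, so P(A) = 0.4915/(1+0.4915) ≈ 0.33.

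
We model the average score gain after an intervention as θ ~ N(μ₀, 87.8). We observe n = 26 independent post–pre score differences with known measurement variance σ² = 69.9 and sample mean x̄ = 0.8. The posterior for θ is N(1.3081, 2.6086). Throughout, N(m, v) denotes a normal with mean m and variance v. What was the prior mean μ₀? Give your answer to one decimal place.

μ₀ = 17.9

With known observation variance, the Normal–Normal posterior has precision τ_n = τ₀ + n/σ² and mean μ_n = (τ₀μ₀ + (n/σ²)x̄)/τ_n.
Here τ₀ = 1/87.8 = 0.011390 and τ_data = 26/69.9 = 0.371960, so τ_n = 0.383350.
Rearranging for μ₀: μ₀ = (μ_n·τ_n − τ_data·x̄)/τ₀ = (1.3081·0.383350 − 0.371960·0.8) / 0.011390 = 0.203892/0.011390 ≈ 17.9.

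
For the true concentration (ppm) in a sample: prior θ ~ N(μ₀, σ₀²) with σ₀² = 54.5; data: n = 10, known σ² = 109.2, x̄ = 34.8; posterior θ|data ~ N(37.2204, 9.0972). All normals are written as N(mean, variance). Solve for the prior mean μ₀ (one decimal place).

With known observation variance, the Normal–Normal posterior has precision τ_n = τ₀ + n/σ² and mean μ_n = (τ₀μ₀ + (n/σ²)x̄)/τ_n.
Here τ₀ = 1/54.5 = 0.018349 and τ_data = 10/109.2 = 0.091575, so τ_n = 0.109924.
Rearranging for μ₀: μ₀ = (μ_n·τ_n − τ_data·x̄)/τ₀ = (37.2204·0.109924 − 0.091575·34.8) / 0.018349 = 0.904605/0.018349 ≈ 49.3.

μ₀ = 49.3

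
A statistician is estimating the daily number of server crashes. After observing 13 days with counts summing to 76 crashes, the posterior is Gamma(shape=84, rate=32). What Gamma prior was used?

Gamma(shape=8, rate=19)

A Gamma(α, β) prior (rate parametrization) on a Poisson rate with n observations summing to S gives posterior Gamma(α+S, β+n).
So α = 84 − 76 = 8 and β = 32 − 13 = 19.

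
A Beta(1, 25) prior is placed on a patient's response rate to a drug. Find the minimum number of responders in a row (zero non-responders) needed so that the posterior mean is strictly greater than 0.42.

After k responders and 0 non-responders the posterior is Beta(1+k, 25), with mean (1+k)/(1+25+k).
Set (1+k)/(26+k) > 0.42 and solve: k > (0.42·26 − 1)/(1 − 0.42) = 17.103.
The smallest integer exceeding 17.103 is 18.

k = 18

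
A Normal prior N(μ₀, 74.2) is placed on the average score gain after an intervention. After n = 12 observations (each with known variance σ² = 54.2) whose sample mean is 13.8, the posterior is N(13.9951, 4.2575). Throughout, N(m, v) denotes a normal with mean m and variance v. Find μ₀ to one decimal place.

μ₀ = 17.2

With known observation variance, the Normal–Normal posterior has precision τ_n = τ₀ + n/σ² and mean μ_n = (τ₀μ₀ + (n/σ²)x̄)/τ_n.
Here τ₀ = 1/74.2 = 0.013477 and τ_data = 12/54.2 = 0.221402, so τ_n = 0.234879.
Rearranging for μ₀: μ₀ = (μ_n·τ_n − τ_data·x̄)/τ₀ = (13.9951·0.234879 − 0.221402·13.8) / 0.013477 = 0.231807/0.013477 ≈ 17.2.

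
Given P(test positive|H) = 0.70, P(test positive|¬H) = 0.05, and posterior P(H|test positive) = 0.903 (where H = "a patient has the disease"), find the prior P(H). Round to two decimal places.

Bayes' rule in odds form gives O(H|E) = O(H)·[P(E|H)/P(E|¬H)], hence O(H) = O(H|E)/LR.
Posterior odds = 0.903/(1−0.903) = 9.3093. LR = 0.70/0.05 = 14.0000.
Prior odds = 9.3093/14.0000 = 0.6650, so P(H) = 0.6650/(1+0.6650) ≈ 0.40.

P(H) = 0.40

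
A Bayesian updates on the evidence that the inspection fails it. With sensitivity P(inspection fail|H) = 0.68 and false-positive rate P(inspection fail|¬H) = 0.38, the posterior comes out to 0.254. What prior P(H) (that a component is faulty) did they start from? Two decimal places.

P(H) = 0.16

In odds form, posterior odds = prior odds × likelihood ratio, so prior odds = posterior odds ÷ LR.
Posterior odds = 0.254/(1−0.254) = 0.3405. LR = 0.68/0.38 = 1.7895.
Prior odds = 0.3405/1.7895 = 0.1903, so P(H) = 0.1903/(1+0.1903) ≈ 0.16.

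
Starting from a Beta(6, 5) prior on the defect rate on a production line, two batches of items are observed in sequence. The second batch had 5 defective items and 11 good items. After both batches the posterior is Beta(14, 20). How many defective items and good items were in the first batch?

3 defective items and 4 good items

Because Beta–binomial updating is additive in the counts, the combined data contributed (α_post−α_prior, β_post−β_prior) successes and failures.
Total across both batches: 14−6=8 defective items, 20−5=15 good items.
Subtract the second batch: 8−5=3 defective items and 15−11=4 good items.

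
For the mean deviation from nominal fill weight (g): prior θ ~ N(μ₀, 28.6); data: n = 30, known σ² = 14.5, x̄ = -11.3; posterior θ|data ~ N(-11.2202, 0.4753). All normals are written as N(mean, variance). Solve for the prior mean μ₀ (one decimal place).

μ₀ = -6.5

The posterior mean is a precision-weighted average: μ_n = (τ₀μ₀ + τ_data·x̄)/(τ₀+τ_data), with τ₀=1/σ₀² and τ_data=n/σ².
Here τ₀ = 1/28.6 = 0.034965 and τ_data = 30/14.5 = 2.068966, so τ_n = 2.103931.
Rearranging for μ₀: μ₀ = (μ_n·τ_n − τ_data·x̄)/τ₀ = (-11.2202·2.103931 − 2.068966·-11.3) / 0.034965 = -0.227211/0.034965 ≈ -6.5.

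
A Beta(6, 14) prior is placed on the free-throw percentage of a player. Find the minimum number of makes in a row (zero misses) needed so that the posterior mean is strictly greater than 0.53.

After k makes and 0 misses the posterior is Beta(6+k, 14), with mean (6+k)/(6+14+k).
Set (6+k)/(20+k) > 0.53 and solve: k > (0.53·20 − 6)/(1 − 0.53) = 9.787.
The smallest integer exceeding 9.787 is 10, and checking k=10: (16)/(30) = 0.5333 > 0.53.

k = 10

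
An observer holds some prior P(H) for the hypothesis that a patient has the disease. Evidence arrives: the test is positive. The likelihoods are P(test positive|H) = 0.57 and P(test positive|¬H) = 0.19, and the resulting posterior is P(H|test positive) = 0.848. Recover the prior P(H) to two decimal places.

P(H) = 0.65

Bayes' rule in odds form gives O(H|E) = O(H)·[P(E|H)/P(E|¬H)], hence O(H) = O(H|E)/LR.
Posterior odds = 0.848/(1−0.848) = 5.5789. LR = 0.57/0.19 = 3.0000.
Prior odds = 5.5789/3.0000 = 1.8596, so P(H) = 1.8596/(1+1.8596) ≈ 0.65.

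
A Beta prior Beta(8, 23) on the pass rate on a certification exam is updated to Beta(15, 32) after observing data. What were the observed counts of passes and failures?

7 passes and 9 failures

Under Beta–binomial conjugacy the posterior parameters are (α+s, β+f).
So s = 15 − 8 = 7 and f = 32 − 23 = 9.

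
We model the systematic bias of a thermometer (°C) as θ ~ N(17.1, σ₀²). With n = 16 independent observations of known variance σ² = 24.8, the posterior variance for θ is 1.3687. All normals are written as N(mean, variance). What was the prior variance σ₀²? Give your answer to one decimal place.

For the Normal–Normal model with known σ², precisions add: τ_n = τ₀ + n/σ².
So 1/σ₀² = 1/1.3687 − 16/24.8 = 0.730620 − 0.645161 = 0.085459.
Hence σ₀² = 1/0.085459 ≈ 11.7.

σ₀² = 11.7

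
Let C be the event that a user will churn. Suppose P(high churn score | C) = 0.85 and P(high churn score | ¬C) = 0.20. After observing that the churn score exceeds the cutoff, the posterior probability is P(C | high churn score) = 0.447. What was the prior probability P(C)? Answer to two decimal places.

Bayes' rule in odds form gives O(C|E) = O(C)·[P(E|C)/P(E|¬C)], hence O(C) = O(C|E)/LR.
Posterior odds = 0.447/(1−0.447) = 0.8083. LR = 0.85/0.20 = 4.2500.
Prior odds = 0.8083/4.2500 = 0.1902, so P(C) = 0.1902/(1+0.1902) ≈ 0.16.

P(C) = 0.16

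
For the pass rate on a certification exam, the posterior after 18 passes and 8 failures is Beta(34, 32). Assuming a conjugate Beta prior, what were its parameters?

A Beta(α, β) prior with s successes and f failures in binomial data gives a Beta(α+s, β+f) posterior.
So α = 34 − 18 = 16 and β = 32 − 8 = 24.

Beta(16, 24)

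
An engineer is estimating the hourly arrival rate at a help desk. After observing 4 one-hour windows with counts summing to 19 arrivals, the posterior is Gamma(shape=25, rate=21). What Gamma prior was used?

Gamma–Poisson conjugacy: posterior shape = α + Σxᵢ, posterior rate = β + n.
So α = 25 − 19 = 6 and β = 21 − 4 = 17.

Gamma(shape=6, rate=17)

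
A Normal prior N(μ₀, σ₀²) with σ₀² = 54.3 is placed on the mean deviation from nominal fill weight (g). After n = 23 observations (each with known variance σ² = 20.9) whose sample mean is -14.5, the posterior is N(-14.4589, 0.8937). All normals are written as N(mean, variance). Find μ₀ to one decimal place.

With known observation variance, the Normal–Normal posterior has precision τ_n = τ₀ + n/σ² and mean μ_n = (τ₀μ₀ + (n/σ²)x̄)/τ_n.
Here τ₀ = 1/54.3 = 0.018416 and τ_data = 23/20.9 = 1.100478, so τ_n = 1.118894.
Rearranging for μ₀: μ₀ = (μ_n·τ_n − τ_data·x̄)/τ₀ = (-14.4589·1.118894 − 1.100478·-14.5) / 0.018416 = -0.221045/0.018416 ≈ -12.0.

μ₀ = -12.0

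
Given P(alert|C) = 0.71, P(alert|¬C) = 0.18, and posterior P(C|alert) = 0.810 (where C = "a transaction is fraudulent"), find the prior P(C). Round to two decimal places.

Bayes' rule in odds form gives O(C|E) = O(C)·[P(E|C)/P(E|¬C)], hence O(C) = O(C|E)/LR.
Posterior odds = 0.810/(1−0.810) = 4.2632. LR = 0.71/0.18 = 3.9444.
Prior odds = 4.2632/3.9444 = 1.0808, so P(C) = 1.0808/(1+1.0808) ≈ 0.52.

P(C) = 0.52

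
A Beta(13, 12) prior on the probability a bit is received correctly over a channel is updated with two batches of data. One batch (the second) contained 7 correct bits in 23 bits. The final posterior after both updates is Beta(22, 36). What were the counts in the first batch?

2 correct bits and 8 errors

Because Beta–binomial updating is additive in the counts, the combined data contributed (α_post−α_prior, β_post−β_prior) successes and failures.
Total across both batches: 22−13=9 correct bits, 36−12=24 errors.
Subtract the second batch: 9−7=2 correct bits and 24−16=8 errors.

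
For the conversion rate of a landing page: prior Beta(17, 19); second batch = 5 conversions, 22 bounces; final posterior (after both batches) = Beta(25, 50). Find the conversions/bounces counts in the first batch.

Because Beta–binomial updating is additive in the counts, the combined data contributed (α_post−α_prior, β_post−β_prior) successes and failures.
Total across both batches: 25−17=8 conversions, 50−19=31 bounces.
Subtract the second batch: 8−5=3 conversions and 31−22=9 bounces.

3 conversions and 9 bounces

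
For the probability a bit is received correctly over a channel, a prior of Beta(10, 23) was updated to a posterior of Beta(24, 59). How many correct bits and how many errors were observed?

Beta is conjugate to the binomial likelihood: posterior = Beta(α+s, β+f).
Match parameters: s=24−10=14, f=59−23=36.

14 correct bits and 36 errors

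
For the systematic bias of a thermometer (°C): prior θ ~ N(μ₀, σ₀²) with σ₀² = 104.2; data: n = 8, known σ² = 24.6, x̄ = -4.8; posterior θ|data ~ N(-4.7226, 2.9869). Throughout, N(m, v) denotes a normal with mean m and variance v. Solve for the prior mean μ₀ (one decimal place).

With known observation variance, the Normal–Normal posterior has precision τ_n = τ₀ + n/σ² and mean μ_n = (τ₀μ₀ + (n/σ²)x̄)/τ_n.
Here τ₀ = 1/104.2 = 0.009597 and τ_data = 8/24.6 = 0.325203, so τ_n = 0.334800.
Rearranging for μ₀: μ₀ = (μ_n·τ_n − τ_data·x̄)/τ₀ = (-4.7226·0.334800 − 0.325203·-4.8) / 0.009597 = -0.020152/0.009597 ≈ -2.1.

μ₀ = -2.1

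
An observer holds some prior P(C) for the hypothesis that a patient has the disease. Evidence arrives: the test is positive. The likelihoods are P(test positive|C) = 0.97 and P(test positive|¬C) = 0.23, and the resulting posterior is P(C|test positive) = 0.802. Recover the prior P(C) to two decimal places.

P(C) = 0.49

In odds form, posterior odds = prior odds × likelihood ratio, so prior odds = posterior odds ÷ LR.
Posterior odds = 0.802/(1−0.802) = 4.0505. LR = 0.97/0.23 = 4.2174.
Prior odds = 4.0505/4.2174 = 0.9604, so P(C) = 0.9604/(1+0.9604) ≈ 0.49.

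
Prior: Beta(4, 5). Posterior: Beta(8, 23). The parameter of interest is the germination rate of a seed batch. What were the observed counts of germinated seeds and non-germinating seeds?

4 germinated seeds and 18 non-germinating seeds

Under Beta–binomial conjugacy the posterior parameters are (a+s, b+f).
Match parameters: s=8−4=4, f=23−5=18.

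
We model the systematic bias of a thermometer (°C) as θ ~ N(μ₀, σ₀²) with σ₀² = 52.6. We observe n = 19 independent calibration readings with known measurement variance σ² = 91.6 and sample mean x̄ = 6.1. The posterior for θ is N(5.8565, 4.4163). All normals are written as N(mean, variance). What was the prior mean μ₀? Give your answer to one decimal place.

μ₀ = 3.2

The posterior mean is a precision-weighted average: μ_n = (τ₀μ₀ + τ_data·x̄)/(τ₀+τ_data), with τ₀=1/σ₀² and τ_data=n/σ².
Here τ₀ = 1/52.6 = 0.019011 and τ_data = 19/91.6 = 0.207424, so τ_n = 0.226435.
Rearranging for μ₀: μ₀ = (μ_n·τ_n − τ_data·x̄)/τ₀ = (5.8565·0.226435 − 0.207424·6.1) / 0.019011 = 0.060830/0.019011 ≈ 3.2.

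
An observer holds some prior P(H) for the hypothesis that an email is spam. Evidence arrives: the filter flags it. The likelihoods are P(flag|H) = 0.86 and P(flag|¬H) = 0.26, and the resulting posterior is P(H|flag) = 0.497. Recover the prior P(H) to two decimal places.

P(H) = 0.23

In odds form, posterior odds = prior odds × likelihood ratio, so prior odds = posterior odds ÷ LR.
Posterior odds = 0.497/(1−0.497) = 0.9881. LR = 0.86/0.26 = 3.3077.
Prior odds = 0.9881/3.3077 = 0.2987, so P(H) = 0.2987/(1+0.2987) ≈ 0.23.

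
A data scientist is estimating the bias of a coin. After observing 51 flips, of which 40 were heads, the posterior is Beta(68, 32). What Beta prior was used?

Beta(28, 21)

A Beta(a, b) prior with s successes and f failures in binomial data gives a Beta(a+s, b+f) posterior.
So a = 68 − 40 = 28 and b = 32 − 11 = 21.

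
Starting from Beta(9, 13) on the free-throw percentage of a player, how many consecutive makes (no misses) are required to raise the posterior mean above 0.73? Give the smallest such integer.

k = 27

After k makes and 0 misses the posterior is Beta(9+k, 13), with mean (9+k)/(9+13+k).
Set (9+k)/(22+k) > 0.73 and solve: k > (0.73·22 − 9)/(1 − 0.73) = 26.148.
The smallest integer exceeding 26.148 is 27.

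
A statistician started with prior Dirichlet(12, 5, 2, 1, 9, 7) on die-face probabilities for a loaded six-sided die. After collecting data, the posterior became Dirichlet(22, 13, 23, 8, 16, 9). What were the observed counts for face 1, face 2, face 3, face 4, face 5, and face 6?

counts (10, 8, 21, 7, 7, 2)

For a Dirichlet(α) prior with multinomial counts c, the posterior is Dirichlet(α + c) componentwise.
Counts are posterior − prior componentwise: 22−12=10, 13−5=8, 23−2=21, 8−1=7, 16−9=7, 9−7=2.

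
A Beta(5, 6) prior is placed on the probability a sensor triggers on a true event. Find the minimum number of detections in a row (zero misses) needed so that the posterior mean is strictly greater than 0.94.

k = 90

After k detections and 0 misses the posterior is Beta(5+k, 6), with mean (5+k)/(5+6+k).
Set (5+k)/(11+k) > 0.94 and solve: k > (0.94·11 − 5)/(1 − 0.94) = 89.000.
The smallest integer exceeding 89.000 is 90.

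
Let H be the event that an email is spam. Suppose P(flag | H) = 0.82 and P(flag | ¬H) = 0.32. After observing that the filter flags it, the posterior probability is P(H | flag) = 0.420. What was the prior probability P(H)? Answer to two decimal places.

In odds form, posterior odds = prior odds × likelihood ratio, so prior odds = posterior odds ÷ LR.
Posterior odds = 0.420/(1−0.420) = 0.7241. LR = 0.82/0.32 = 2.5625.
Prior odds = 0.7241/2.5625 = 0.2826, so P(H) = 0.2826/(1+0.2826) ≈ 0.22.

P(H) = 0.22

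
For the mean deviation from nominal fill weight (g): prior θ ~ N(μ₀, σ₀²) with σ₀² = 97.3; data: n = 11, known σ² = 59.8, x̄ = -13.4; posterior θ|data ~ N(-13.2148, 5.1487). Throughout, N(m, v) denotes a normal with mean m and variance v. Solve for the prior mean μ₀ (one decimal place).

μ₀ = -9.9

With known observation variance, the Normal–Normal posterior has precision τ_n = τ₀ + n/σ² and mean μ_n = (τ₀μ₀ + (n/σ²)x̄)/τ_n.
Here τ₀ = 1/97.3 = 0.010277 and τ_data = 11/59.8 = 0.183946, so τ_n = 0.194223.
Rearranging for μ₀: μ₀ = (μ_n·τ_n − τ_data·x̄)/τ₀ = (-13.2148·0.194223 − 0.183946·-13.4) / 0.010277 = -0.101742/0.010277 ≈ -9.9.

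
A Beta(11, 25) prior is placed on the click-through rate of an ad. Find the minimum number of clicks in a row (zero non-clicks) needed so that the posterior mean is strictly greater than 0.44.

After k clicks and 0 non-clicks the posterior is Beta(11+k, 25), with mean (11+k)/(11+25+k).
Set (11+k)/(36+k) > 0.44 and solve: k > (0.44·36 − 11)/(1 − 0.44) = 8.643.
The smallest integer exceeding 8.643 is 9.

k = 9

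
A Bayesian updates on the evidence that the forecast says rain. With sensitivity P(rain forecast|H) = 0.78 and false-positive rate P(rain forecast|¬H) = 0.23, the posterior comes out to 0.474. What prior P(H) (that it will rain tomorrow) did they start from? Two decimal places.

Bayes' rule in odds form gives O(H|E) = O(H)·[P(E|H)/P(E|¬H)], hence O(H) = O(H|E)/LR.
Posterior odds = 0.474/(1−0.474) = 0.9011. LR = 0.78/0.23 = 3.3913.
Prior odds = 0.9011/3.3913 = 0.2657, so P(H) = 0.2657/(1+0.2657) ≈ 0.21.

P(H) = 0.21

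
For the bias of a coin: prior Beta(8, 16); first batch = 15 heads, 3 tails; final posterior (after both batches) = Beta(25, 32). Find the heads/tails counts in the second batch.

Because Beta–binomial updating is additive in the counts, the combined data contributed (α_post−α_prior, β_post−β_prior) successes and failures.
Total across both batches: 25−8=17 heads, 32−16=16 tails.
Subtract the first batch: 17−15=2 heads and 16−3=13 tails.

2 heads and 13 tails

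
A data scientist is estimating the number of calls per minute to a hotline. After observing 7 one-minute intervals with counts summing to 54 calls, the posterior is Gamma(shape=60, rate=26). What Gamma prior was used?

Gamma(shape=6, rate=19)

A Gamma(α, β) prior (rate parametrization) on a Poisson rate with n observations summing to S gives posterior Gamma(α+S, β+n).
So α = 60 − 54 = 6 and β = 26 − 7 = 19.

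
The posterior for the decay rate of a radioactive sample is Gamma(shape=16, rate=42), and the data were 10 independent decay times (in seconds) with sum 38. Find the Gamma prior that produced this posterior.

Gamma(shape=6, rate=4)

For an exponential likelihood with a Gamma(α, β) prior on the rate, n observations with total T give posterior Gamma(α+n, β+T).
So α = 16 − 10 = 6 and β = 42 − 38 = 4.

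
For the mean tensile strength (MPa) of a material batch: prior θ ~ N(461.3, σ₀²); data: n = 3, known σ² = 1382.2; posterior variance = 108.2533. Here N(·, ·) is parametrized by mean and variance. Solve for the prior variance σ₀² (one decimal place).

σ₀² = 141.5

Posterior precision equals prior precision plus data precision: 1/σ_n² = 1/σ₀² + n/σ².
So 1/σ₀² = 1/108.2533 − 3/1382.2 = 0.009238 − 0.002170 = 0.007068.
Hence σ₀² = 1/0.007068 ≈ 141.5.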